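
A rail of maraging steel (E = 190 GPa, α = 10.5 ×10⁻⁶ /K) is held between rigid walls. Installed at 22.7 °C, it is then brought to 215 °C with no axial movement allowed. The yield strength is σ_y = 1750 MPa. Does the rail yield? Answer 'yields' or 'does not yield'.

does not yield

ΔT = 192.3 K. Constrained thermal stress σ = E·α·ΔT = 190.0×10³ MPa × 10.5×10⁻⁶ × 192.3 = 384 MPa (compressive).
Compare to σ_y = 1750 MPa: σ < σ_y, so it does not yield.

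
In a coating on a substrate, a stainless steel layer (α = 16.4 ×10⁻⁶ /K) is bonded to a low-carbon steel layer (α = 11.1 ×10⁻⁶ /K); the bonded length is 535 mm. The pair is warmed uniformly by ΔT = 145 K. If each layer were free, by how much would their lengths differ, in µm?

411 µm

Δα = |16.4 − 11.1|×10⁻⁶/K = 5.30×10⁻⁶/K.
ΔL_mismatch = Δα·L·ΔT = 5.30×10⁻⁶ × 535.0 mm × 145.0 K = 411 µm.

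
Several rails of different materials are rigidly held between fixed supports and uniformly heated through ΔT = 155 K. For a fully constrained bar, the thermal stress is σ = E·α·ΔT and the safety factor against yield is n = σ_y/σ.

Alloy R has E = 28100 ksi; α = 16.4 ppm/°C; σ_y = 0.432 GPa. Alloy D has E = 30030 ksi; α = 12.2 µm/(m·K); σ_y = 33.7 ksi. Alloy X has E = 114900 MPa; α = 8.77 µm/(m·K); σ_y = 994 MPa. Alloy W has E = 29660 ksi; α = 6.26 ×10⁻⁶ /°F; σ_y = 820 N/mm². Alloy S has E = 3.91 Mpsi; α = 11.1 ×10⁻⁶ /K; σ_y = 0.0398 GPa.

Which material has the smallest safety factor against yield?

alloy D

With everything in SI (GPa, ×10⁻⁶/K, MPa):
  alloy R: E = 193.7, α = 16.4, σ_y = 432.0 → σ = 492 MPa, n = 0.877
  alloy D: E = 207.0, α = 12.2, σ_y = 232.4 → σ = 392 MPa, n = 0.593
  alloy X: E = 114.9, α = 8.77, σ_y = 994.0 → σ = 156 MPa, n = 6.36
  alloy W: E = 204.5, α = 11.3, σ_y = 820.0 → σ = 357 MPa, n = 2.30
  alloy S: E = 26.96, α = 11.1, σ_y = 39.80 → σ = 46.4 MPa, n = 0.858
Smallest n: alloy D with n = 0.593.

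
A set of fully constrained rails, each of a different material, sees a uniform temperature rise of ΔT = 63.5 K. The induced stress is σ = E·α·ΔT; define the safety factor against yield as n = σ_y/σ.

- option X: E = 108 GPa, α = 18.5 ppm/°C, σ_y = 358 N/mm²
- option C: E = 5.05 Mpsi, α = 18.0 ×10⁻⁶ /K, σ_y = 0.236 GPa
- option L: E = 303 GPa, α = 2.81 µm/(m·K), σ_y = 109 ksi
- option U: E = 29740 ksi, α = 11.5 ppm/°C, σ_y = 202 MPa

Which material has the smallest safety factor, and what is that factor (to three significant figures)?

option U, n = 1.35

Converting E to GPa, α to ×10⁻⁶/K, σ_y to MPa, then σ and n for each:
  option X: E = 108.0, α = 18.5, σ_y = 358.0 → σ = 127 MPa, n = 2.82
  option C: E = 34.82, α = 18.0, σ_y = 236.0 → σ = 39.8 MPa, n = 5.93
  option L: E = 303.0, α = 2.81, σ_y = 751.5 → σ = 54.1 MPa, n = 13.9
  option U: E = 205.1, α = 11.5, σ_y = 202.0 → σ = 150 MPa, n = 1.35
Smallest n: option U with n = 1.35.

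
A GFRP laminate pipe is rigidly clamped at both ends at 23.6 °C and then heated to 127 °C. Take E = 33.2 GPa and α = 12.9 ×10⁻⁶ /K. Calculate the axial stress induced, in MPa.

44.3 MPa

ΔT = 103.4 K. Constrained thermal stress σ = E·α·ΔT = 33.20×10³ MPa × 12.9×10⁻⁶ × 103.4 = 44.3 MPa (compressive).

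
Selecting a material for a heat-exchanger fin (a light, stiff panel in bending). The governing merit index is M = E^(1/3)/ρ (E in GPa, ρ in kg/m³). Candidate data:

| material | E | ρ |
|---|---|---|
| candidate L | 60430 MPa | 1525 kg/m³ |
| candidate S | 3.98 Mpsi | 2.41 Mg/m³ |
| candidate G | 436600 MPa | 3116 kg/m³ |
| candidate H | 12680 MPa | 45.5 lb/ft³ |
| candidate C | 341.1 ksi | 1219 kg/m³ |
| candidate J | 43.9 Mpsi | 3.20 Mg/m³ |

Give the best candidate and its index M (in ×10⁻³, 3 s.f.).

candidate H, M = 3.20×10⁻³

Normalizing units and computing the index:
  candidate L: E = 60.43 GPa, ρ = 1525 kg/m³
  candidate S: E = 27.44 GPa, ρ = 2410 kg/m³
  candidate G: E = 436.6 GPa, ρ = 3116 kg/m³
  candidate H: E = 12.68 GPa, ρ = 728.8 kg/m³
  candidate C: E = 2.352 GPa, ρ = 1219 kg/m³
  candidate J: E = 302.7 GPa, ρ = 3200 kg/m³
  candidate H: M = 3.20×10⁻³
  candidate L: M = 2.57×10⁻³
  candidate G: M = 2.43×10⁻³
  candidate J: M = 2.10×10⁻³
  candidate S: M = 1.25×10⁻³
  candidate C: M = 1.09×10⁻³
The maximum is for candidate H.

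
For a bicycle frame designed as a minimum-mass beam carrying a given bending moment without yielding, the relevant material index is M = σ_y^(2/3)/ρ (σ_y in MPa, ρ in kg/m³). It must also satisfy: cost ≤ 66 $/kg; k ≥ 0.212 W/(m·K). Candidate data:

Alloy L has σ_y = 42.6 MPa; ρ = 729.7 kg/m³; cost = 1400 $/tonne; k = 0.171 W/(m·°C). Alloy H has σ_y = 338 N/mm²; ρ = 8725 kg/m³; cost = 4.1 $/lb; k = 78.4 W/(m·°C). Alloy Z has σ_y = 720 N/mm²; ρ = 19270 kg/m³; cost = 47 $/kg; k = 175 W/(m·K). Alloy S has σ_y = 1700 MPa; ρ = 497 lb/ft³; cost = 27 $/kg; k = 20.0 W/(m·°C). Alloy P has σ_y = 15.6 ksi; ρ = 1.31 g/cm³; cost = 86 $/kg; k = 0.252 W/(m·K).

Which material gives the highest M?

alloy S

Screen on constraints: cost ≤ 66 $/kg; k ≥ 0.212 W/(m·K). Survivors: alloy H, alloy Z, alloy S.
Normalizing units and computing the index:
  alloy H: σ_y = 338.0 MPa, ρ = 8725 kg/m³
  alloy Z: σ_y = 720.0 MPa, ρ = 19270 kg/m³
  alloy S: σ_y = 1700 MPa, ρ = 7961 kg/m³
  alloy S: M = 17.9×10⁻³
  alloy H: M = 5.56×10⁻³
  alloy Z: M = 4.17×10⁻³
Alloy S has the largest M.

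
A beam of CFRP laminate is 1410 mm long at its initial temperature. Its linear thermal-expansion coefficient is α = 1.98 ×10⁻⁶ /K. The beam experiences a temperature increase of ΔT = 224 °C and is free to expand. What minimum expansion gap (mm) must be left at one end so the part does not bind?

0.625 mm

ΔL = α·L₀·ΔT = 1.98×10⁻⁶ × 1410 mm × 224.0 K = 0.625 mm.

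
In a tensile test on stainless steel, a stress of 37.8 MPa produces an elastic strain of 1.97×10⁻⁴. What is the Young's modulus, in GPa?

192 GPa

E = σ/ε = 37.8 MPa / 1.97×10⁻⁴ = 191900 MPa = 192 GPa.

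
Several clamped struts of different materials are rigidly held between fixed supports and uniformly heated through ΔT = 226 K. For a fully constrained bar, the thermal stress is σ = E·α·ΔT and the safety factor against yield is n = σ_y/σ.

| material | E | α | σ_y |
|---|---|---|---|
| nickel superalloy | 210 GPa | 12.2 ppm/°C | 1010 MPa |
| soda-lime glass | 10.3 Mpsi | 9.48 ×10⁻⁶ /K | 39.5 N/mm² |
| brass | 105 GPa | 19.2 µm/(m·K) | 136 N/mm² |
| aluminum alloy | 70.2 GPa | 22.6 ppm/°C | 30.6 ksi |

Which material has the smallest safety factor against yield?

soda-lime glass

Per material, after unit conversion:
  nickel superalloy: E = 210.0, α = 12.2, σ_y = 1010 → σ = 579 MPa, n = 1.74
  soda-lime glass: E = 71.02, α = 9.48, σ_y = 39.50 → σ = 152 MPa, n = 0.260
  brass: E = 105.0, α = 19.2, σ_y = 136.0 → σ = 456 MPa, n = 0.298
  aluminum alloy: E = 70.20, α = 22.6, σ_y = 211.0 → σ = 359 MPa, n = 0.588
Smallest n: soda-lime glass with n = 0.260.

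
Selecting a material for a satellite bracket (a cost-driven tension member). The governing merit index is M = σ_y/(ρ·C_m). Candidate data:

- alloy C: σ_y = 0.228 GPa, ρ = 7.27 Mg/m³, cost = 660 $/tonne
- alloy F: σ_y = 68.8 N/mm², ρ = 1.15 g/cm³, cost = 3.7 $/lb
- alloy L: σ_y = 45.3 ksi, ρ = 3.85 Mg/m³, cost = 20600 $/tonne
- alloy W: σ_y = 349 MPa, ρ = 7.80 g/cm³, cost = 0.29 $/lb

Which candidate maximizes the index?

alloy W

Normalizing units and computing the index:
  alloy C: σ_y = 228.0 MPa, ρ = 7270 kg/m³, cost = 0.6600 $/kg
  alloy F: σ_y = 68.80 MPa, ρ = 1150 kg/m³, cost = 8.157 $/kg
  alloy L: σ_y = 312.3 MPa, ρ = 3850 kg/m³, cost = 20.60 $/kg
  alloy W: σ_y = 349.0 MPa, ρ = 7800 kg/m³, cost = 0.6393 $/kg
  alloy W: M = 70.0 kN·m per $
  alloy C: M = 47.5 kN·m per $
  alloy F: M = 7.33 kN·m per $
  alloy L: M = 3.94 kN·m per $
Alloy W has the largest M.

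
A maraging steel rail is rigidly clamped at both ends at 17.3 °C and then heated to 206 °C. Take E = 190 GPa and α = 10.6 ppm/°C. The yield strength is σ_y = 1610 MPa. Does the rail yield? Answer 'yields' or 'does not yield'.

ΔT = 188.7 K. Constrained thermal stress σ = E·α·ΔT = 190.0×10³ MPa × 10.6×10⁻⁶ × 188.7 = 380 MPa (compressive).
Compare to σ_y = 1610 MPa: σ < σ_y, so it does not yield.

does not yield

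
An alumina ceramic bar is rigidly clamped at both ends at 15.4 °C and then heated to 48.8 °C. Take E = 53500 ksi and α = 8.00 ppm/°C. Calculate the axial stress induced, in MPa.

E = 53500 ksi = 368.9 GPa.
ΔT = 33.40 K. Constrained thermal stress σ = E·α·ΔT = 368.9×10³ MPa × 8.00×10⁻⁶ × 33.40 = 98.6 MPa (compressive).

98.6 MPa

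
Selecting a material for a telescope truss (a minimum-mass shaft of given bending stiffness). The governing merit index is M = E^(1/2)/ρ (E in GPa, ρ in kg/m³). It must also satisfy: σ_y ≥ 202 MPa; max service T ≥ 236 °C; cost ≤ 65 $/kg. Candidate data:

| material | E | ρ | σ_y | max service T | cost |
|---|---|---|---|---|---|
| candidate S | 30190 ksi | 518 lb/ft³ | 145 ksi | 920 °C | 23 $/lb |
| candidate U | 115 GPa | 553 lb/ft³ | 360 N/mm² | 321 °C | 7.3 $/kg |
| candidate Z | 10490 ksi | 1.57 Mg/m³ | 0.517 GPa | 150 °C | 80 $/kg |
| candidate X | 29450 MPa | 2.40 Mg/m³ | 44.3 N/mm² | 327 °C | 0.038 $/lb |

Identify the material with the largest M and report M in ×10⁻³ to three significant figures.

Screen on constraints: σ_y ≥ 202 MPa; max service T ≥ 236 °C; cost ≤ 65 $/kg. Survivors: candidate S, candidate U.
Convert each candidate to consistent units, then evaluate M:
  candidate S: E = 208.2 GPa, ρ = 8298 kg/m³
  candidate U: E = 115.0 GPa, ρ = 8858 kg/m³
  candidate S: M = 1.74×10⁻³
  candidate U: M = 1.21×10⁻³
Highest index: candidate S.

candidate S, M = 1.74×10⁻³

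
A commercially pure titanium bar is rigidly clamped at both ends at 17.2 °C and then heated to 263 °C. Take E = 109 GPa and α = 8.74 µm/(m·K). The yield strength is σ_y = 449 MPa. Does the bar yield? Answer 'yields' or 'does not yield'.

does not yield

ΔT = 245.8 K. Constrained thermal stress σ = E·α·ΔT = 109.0×10³ MPa × 8.74×10⁻⁶ × 245.8 = 234 MPa (compressive).
Compare to σ_y = 449 MPa: σ < σ_y, so it does not yield.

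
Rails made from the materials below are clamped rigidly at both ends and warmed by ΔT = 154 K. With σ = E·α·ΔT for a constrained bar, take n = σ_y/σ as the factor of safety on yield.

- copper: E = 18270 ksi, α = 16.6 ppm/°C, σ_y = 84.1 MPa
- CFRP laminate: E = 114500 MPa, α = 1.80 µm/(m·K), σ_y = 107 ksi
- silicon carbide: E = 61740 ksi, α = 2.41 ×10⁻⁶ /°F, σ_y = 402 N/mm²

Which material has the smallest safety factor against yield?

Per material, after unit conversion:
  copper: E = 126.0, α = 16.6, σ_y = 84.10 → σ = 322 MPa, n = 0.261
  CFRP laminate: E = 114.5, α = 1.80, σ_y = 737.7 → σ = 31.7 MPa, n = 23.2
  silicon carbide: E = 425.7, α = 4.34, σ_y = 402.0 → σ = 284 MPa, n = 1.41
The minimum is copper at n = 0.261.

copper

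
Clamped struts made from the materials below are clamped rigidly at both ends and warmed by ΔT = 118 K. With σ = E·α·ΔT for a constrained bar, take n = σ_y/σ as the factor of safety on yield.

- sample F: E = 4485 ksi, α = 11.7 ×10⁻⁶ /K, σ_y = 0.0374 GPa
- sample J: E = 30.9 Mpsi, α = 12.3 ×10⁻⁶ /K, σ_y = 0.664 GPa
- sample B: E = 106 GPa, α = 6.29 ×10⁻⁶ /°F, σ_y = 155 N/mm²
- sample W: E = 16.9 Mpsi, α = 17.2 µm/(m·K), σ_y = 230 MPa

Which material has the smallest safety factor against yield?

Per material, after unit conversion:
  sample F: E = 30.92, α = 11.7, σ_y = 37.40 → σ = 42.7 MPa, n = 0.876
  sample J: E = 213.0, α = 12.3, σ_y = 664.0 → σ = 309 MPa, n = 2.15
  sample B: E = 106.0, α = 11.3, σ_y = 155.0 → σ = 142 MPa, n = 1.09
  sample W: E = 116.5, α = 17.2, σ_y = 230.0 → σ = 236 MPa, n = 0.973
Smallest n: sample F with n = 0.876.

sample F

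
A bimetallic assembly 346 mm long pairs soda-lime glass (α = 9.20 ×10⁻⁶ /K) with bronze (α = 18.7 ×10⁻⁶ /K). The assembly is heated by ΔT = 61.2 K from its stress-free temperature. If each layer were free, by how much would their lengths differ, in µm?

201 µm

Δα = |9.20 − 18.7|×10⁻⁶/K = 9.50×10⁻⁶/K.
ΔL_mismatch = Δα·L·ΔT = 9.50×10⁻⁶ × 346.0 mm × 61.2 K = 201 µm.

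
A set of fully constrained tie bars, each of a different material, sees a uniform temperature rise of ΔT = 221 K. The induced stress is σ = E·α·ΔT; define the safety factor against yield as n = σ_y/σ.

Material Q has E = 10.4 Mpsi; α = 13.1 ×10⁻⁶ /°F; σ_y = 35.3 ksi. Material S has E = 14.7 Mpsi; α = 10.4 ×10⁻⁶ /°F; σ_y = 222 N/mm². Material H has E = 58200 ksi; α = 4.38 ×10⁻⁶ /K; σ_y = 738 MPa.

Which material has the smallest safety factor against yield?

Per material, after unit conversion:
  material Q: E = 71.71, α = 23.6, σ_y = 243.4 → σ = 374 MPa, n = 0.651
  material S: E = 101.4, α = 18.7, σ_y = 222.0 → σ = 419 MPa, n = 0.529
  material H: E = 401.3, α = 4.38, σ_y = 738.0 → σ = 388 MPa, n = 1.90
The minimum is material S at n = 0.529.

material S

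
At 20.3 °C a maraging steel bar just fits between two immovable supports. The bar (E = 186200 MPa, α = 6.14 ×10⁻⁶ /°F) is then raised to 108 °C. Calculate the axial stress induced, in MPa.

180 MPa

E = 186200 MPa = 186.2 GPa.
α = 6.14×10⁻⁶/°F × 9/5 = 11.1×10⁻⁶/K.
ΔT = 87.70 K. Constrained thermal stress σ = E·α·ΔT = 186.2×10³ MPa × 11.1×10⁻⁶ × 87.70 = 180 MPa (compressive).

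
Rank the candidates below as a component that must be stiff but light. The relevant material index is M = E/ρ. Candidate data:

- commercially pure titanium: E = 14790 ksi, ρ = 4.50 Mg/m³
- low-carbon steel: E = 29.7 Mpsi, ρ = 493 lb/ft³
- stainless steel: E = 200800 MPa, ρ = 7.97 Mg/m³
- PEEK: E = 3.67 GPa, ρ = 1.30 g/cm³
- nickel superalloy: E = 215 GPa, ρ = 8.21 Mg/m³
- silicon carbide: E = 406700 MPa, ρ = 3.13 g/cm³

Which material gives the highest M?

Convert each candidate to consistent units, then evaluate M:
  commercially pure titanium: E = 102.0 GPa, ρ = 4500 kg/m³
  low-carbon steel: E = 204.8 GPa, ρ = 7897 kg/m³
  stainless steel: E = 200.8 GPa, ρ = 7970 kg/m³
  PEEK: E = 3.670 GPa, ρ = 1300 kg/m³
  nickel superalloy: E = 215.0 GPa, ρ = 8210 kg/m³
  silicon carbide: E = 406.7 GPa, ρ = 3130 kg/m³
  silicon carbide: M = 130 MN·m/kg
  nickel superalloy: M = 26.2 MN·m/kg
  low-carbon steel: M = 25.9 MN·m/kg
  stainless steel: M = 25.2 MN·m/kg
  commercially pure titanium: M = 22.7 MN·m/kg
  PEEK: M = 2.82 MN·m/kg
Highest index: silicon carbide.

silicon carbide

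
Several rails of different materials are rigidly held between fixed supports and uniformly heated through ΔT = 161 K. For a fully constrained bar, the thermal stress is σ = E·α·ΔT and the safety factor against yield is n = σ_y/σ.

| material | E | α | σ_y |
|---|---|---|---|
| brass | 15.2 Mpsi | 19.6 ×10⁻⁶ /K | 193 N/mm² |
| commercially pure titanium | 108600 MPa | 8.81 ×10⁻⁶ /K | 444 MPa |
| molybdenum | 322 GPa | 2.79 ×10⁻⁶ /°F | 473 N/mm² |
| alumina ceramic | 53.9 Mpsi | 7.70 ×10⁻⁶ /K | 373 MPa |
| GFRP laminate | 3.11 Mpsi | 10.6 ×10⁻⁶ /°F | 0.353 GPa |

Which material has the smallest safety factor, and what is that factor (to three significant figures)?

Converting E to GPa, α to ×10⁻⁶/K, σ_y to MPa, then σ and n for each:
  brass: E = 104.8, α = 19.6, σ_y = 193.0 → σ = 331 MPa, n = 0.584
  commercially pure titanium: E = 108.6, α = 8.81, σ_y = 444.0 → σ = 154 MPa, n = 2.88
  molybdenum: E = 322.0, α = 5.02, σ_y = 473.0 → σ = 260 MPa, n = 1.82
  alumina ceramic: E = 371.6, α = 7.70, σ_y = 373.0 → σ = 461 MPa, n = 0.810
  GFRP laminate: E = 21.44, α = 19.1, σ_y = 353.0 → σ = 65.9 MPa, n = 5.36
Brass has the lowest safety factor, n = 0.584.

brass, n = 0.584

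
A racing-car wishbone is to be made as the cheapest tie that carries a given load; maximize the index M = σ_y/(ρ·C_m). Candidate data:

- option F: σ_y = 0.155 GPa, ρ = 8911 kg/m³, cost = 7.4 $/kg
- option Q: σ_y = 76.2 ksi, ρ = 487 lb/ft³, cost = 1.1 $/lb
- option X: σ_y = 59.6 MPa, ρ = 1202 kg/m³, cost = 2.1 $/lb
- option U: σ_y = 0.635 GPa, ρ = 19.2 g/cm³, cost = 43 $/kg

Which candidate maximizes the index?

Convert each candidate to consistent units, then evaluate M:
  option F: σ_y = 155.0 MPa, ρ = 8911 kg/m³, cost = 7.400 $/kg
  option Q: σ_y = 525.4 MPa, ρ = 7801 kg/m³, cost = 2.425 $/kg
  option X: σ_y = 59.60 MPa, ρ = 1202 kg/m³, cost = 4.630 $/kg
  option U: σ_y = 635.0 MPa, ρ = 19200 kg/m³, cost = 43.00 $/kg
  option Q: M = 27.8 kN·m per $
  option X: M = 10.7 kN·m per $
  option F: M = 2.35 kN·m per $
  option U: M = 0.769 kN·m per $
Option Q has the largest M.

option Q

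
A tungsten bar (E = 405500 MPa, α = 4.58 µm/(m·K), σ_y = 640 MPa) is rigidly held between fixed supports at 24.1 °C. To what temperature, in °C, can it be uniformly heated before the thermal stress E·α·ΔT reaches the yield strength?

E = 405500 MPa = 405.5 GPa.
E·α·ΔT = 640.0 MPa ⇒ ΔT = 640.0 / (405.5×10³ × 4.58×10⁻⁶) = 344.6 K.
T = 24.1 + 344.6 = 368.7 °C.

369 °C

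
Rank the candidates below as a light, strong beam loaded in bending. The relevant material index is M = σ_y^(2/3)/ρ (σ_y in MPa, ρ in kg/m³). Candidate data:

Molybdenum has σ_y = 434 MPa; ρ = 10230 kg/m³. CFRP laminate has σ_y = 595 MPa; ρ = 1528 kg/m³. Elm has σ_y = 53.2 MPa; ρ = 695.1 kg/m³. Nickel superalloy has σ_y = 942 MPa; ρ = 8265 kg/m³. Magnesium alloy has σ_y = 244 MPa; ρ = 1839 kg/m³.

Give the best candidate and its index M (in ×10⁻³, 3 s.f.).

Per-candidate index values:
  CFRP laminate: M = 46.3×10⁻³
  magnesium alloy: M = 21.2×10⁻³
  elm: M = 20.3×10⁻³
  nickel superalloy: M = 11.6×10⁻³
  molybdenum: M = 5.60×10⁻³
The maximum is for CFRP laminate.

CFRP laminate, M = 46.3×10⁻³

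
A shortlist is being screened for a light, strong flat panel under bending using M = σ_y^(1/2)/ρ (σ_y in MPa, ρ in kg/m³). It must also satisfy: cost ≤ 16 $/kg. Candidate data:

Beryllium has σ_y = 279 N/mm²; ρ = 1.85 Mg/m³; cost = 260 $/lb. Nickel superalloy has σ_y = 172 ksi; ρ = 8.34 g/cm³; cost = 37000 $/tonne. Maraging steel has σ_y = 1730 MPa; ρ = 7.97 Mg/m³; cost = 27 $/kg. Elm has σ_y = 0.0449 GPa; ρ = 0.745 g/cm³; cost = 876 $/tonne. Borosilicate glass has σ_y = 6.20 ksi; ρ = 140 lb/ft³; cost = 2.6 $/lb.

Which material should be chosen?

Screen on constraints: cost ≤ 16 $/kg. Survivors: elm, borosilicate glass.
Convert each candidate to consistent units, then evaluate M:
  elm: σ_y = 44.90 MPa, ρ = 745.0 kg/m³
  borosilicate glass: σ_y = 42.75 MPa, ρ = 2243 kg/m³
  elm: M = 8.99×10⁻³
  borosilicate glass: M = 2.92×10⁻³
Highest index: elm.

elm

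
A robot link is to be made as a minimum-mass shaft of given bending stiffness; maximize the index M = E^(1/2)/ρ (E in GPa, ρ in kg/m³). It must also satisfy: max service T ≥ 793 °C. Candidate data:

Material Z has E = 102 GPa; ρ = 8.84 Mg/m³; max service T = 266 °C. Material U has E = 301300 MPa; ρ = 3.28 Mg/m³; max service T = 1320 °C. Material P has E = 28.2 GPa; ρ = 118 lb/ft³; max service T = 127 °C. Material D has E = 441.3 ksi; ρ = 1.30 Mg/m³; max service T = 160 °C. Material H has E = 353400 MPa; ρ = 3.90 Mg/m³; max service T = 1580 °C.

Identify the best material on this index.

Screen on constraints: max service T ≥ 793 °C. Survivors: material U, material H.
Convert each candidate to consistent units, then evaluate M:
  material U: E = 301.3 GPa, ρ = 3280 kg/m³
  material H: E = 353.4 GPa, ρ = 3900 kg/m³
  material U: M = 5.29×10⁻³
  material H: M = 4.82×10⁻³
Material U has the largest M.

material U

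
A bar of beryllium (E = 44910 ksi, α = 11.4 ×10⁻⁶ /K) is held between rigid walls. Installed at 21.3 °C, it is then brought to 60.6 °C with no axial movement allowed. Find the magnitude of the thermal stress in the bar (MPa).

E = 44910 ksi = 309.6 GPa.
ΔT = 39.30 K. Constrained thermal stress σ = E·α·ΔT = 309.6×10³ MPa × 11.4×10⁻⁶ × 39.30 = 139 MPa (compressive).

139 MPa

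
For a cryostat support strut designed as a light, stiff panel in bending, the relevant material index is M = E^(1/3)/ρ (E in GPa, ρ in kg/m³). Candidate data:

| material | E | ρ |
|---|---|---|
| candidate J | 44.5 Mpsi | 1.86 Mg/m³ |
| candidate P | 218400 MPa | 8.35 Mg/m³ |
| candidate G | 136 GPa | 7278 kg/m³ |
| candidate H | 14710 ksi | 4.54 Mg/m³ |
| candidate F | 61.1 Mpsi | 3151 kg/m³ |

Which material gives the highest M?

After converting to SI:
  candidate J: E = 306.8 GPa, ρ = 1860 kg/m³
  candidate P: E = 218.4 GPa, ρ = 8350 kg/m³
  candidate G: E = 136.0 GPa, ρ = 7278 kg/m³
  candidate H: E = 101.4 GPa, ρ = 4540 kg/m³
  candidate F: E = 421.3 GPa, ρ = 3151 kg/m³
  candidate J: M = 3.63×10⁻³
  candidate F: M = 2.38×10⁻³
  candidate H: M = 1.03×10⁻³
  candidate P: M = 0.721×10⁻³
  candidate G: M = 0.707×10⁻³
The maximum is for candidate J.

candidate J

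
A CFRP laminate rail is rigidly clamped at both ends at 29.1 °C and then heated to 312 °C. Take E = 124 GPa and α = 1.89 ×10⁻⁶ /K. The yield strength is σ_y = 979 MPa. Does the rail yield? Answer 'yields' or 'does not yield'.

does not yield

ΔT = 282.9 K. Constrained thermal stress σ = E·α·ΔT = 124.0×10³ MPa × 1.89×10⁻⁶ × 282.9 = 66.3 MPa (compressive).
Compare to σ_y = 979 MPa: σ < σ_y, so it does not yield.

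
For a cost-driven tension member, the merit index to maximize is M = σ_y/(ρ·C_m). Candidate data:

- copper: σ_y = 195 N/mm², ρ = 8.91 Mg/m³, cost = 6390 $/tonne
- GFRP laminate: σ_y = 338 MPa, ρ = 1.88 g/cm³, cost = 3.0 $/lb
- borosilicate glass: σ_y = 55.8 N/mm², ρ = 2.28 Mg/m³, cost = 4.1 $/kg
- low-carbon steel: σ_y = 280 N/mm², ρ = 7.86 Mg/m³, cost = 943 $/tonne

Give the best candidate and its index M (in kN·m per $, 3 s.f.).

After converting to SI:
  copper: σ_y = 195.0 MPa, ρ = 8910 kg/m³, cost = 6.390 $/kg
  GFRP laminate: σ_y = 338.0 MPa, ρ = 1880 kg/m³, cost = 6.614 $/kg
  borosilicate glass: σ_y = 55.80 MPa, ρ = 2280 kg/m³, cost = 4.100 $/kg
  low-carbon steel: σ_y = 280.0 MPa, ρ = 7860 kg/m³, cost = 0.9430 $/kg
  low-carbon steel: M = 37.8 kN·m per $
  GFRP laminate: M = 27.2 kN·m per $
  borosilicate glass: M = 5.97 kN·m per $
  copper: M = 3.42 kN·m per $
Low-carbon steel ranks first.

low-carbon steel, M = 37.8 kN·m per $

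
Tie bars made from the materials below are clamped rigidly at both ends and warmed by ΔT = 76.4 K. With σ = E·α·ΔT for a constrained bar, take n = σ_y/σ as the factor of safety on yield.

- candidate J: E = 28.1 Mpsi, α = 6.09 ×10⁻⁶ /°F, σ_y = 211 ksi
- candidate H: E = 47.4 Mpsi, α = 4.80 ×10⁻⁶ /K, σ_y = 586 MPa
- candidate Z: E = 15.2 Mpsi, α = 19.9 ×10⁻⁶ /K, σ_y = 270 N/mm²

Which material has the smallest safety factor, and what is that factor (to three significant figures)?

Converting E to GPa, α to ×10⁻⁶/K, σ_y to MPa, then σ and n for each:
  candidate J: E = 193.7, α = 11.0, σ_y = 1455 → σ = 162 MPa, n = 8.97
  candidate H: E = 326.8, α = 4.80, σ_y = 586.0 → σ = 120 MPa, n = 4.89
  candidate Z: E = 104.8, α = 19.9, σ_y = 270.0 → σ = 159 MPa, n = 1.69
Smallest n: candidate Z with n = 1.69.

candidate Z, n = 1.69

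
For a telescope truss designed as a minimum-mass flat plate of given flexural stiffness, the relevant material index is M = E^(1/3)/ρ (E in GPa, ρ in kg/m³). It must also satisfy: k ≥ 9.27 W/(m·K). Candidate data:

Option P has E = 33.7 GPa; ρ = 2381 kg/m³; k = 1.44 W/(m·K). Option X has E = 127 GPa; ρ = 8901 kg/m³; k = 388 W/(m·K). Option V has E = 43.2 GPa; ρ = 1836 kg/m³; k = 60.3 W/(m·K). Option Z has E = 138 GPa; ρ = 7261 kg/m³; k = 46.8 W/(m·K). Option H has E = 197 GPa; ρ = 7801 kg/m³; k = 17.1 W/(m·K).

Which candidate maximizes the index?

Screen on constraints: k ≥ 9.27 W/(m·K). Survivors: option X, option V, option Z, option H.
Computing M directly (units already consistent):
  option V: M = 1.91×10⁻³
  option H: M = 0.746×10⁻³
  option Z: M = 0.712×10⁻³
  option X: M = 0.565×10⁻³
Option V ranks first.

option V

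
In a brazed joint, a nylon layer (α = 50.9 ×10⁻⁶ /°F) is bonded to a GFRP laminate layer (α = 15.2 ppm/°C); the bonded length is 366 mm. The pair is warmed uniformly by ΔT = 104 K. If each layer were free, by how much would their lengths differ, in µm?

2910 µm

nylon: α = 50.9×10⁻⁶/°F × 9/5 = 91.6×10⁻⁶/K.
Δα = |91.6 − 15.2|×10⁻⁶/K = 76.4×10⁻⁶/K.
ΔL_mismatch = Δα·L·ΔT = 76.4×10⁻⁶ × 366.0 mm × 104.0 K = 2910 µm.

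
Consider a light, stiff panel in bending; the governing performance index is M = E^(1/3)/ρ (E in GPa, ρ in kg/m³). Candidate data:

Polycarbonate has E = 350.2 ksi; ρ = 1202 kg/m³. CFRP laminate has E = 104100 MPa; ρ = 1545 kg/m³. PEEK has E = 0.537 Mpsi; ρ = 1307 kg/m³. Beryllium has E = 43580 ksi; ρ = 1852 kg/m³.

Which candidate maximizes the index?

beryllium

In SI units:
  polycarbonate: E = 2.415 GPa, ρ = 1202 kg/m³
  CFRP laminate: E = 104.1 GPa, ρ = 1545 kg/m³
  PEEK: E = 3.702 GPa, ρ = 1307 kg/m³
  beryllium: E = 300.5 GPa, ρ = 1852 kg/m³
  beryllium: M = 3.62×10⁻³
  CFRP laminate: M = 3.04×10⁻³
  PEEK: M = 1.18×10⁻³
  polycarbonate: M = 1.12×10⁻³
Beryllium has the largest M.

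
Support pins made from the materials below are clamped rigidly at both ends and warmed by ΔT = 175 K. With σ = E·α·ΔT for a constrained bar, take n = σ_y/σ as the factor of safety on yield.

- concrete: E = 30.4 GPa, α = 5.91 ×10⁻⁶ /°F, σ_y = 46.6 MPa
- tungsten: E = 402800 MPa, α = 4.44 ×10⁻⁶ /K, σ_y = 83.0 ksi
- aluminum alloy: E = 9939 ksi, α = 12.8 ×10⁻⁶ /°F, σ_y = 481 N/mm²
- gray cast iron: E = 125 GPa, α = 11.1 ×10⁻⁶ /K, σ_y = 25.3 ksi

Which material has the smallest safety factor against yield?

gray cast iron

With everything in SI (GPa, ×10⁻⁶/K, MPa):
  concrete: E = 30.40, α = 10.6, σ_y = 46.60 → σ = 56.6 MPa, n = 0.823
  tungsten: E = 402.8, α = 4.44, σ_y = 572.3 → σ = 313 MPa, n = 1.83
  aluminum alloy: E = 68.53, α = 23.0, σ_y = 481.0 → σ = 276 MPa, n = 1.74
  gray cast iron: E = 125.0, α = 11.1, σ_y = 174.4 → σ = 243 MPa, n = 0.718
Gray cast iron has the lowest safety factor, n = 0.718.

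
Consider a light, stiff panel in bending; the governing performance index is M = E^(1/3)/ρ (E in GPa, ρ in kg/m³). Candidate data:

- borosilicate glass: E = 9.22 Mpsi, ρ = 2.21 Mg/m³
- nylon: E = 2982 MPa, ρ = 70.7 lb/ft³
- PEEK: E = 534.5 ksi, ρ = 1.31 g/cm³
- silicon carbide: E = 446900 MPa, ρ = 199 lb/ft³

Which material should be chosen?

silicon carbide

After converting to SI:
  borosilicate glass: E = 63.57 GPa, ρ = 2210 kg/m³
  nylon: E = 2.982 GPa, ρ = 1133 kg/m³
  PEEK: E = 3.685 GPa, ρ = 1310 kg/m³
  silicon carbide: E = 446.9 GPa, ρ = 3188 kg/m³
  silicon carbide: M = 2.40×10⁻³
  borosilicate glass: M = 1.81×10⁻³
  nylon: M = 1.27×10⁻³
  PEEK: M = 1.18×10⁻³
Silicon carbide has the largest M.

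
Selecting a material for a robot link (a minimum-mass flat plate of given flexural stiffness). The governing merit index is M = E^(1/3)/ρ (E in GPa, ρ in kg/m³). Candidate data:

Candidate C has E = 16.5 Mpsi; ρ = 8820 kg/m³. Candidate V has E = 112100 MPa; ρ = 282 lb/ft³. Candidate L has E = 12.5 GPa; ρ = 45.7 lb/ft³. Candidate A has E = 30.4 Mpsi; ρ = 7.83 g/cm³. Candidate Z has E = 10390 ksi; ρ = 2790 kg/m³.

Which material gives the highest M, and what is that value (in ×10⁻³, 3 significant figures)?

candidate L, M = 3.17×10⁻³

After converting to SI:
  candidate C: E = 113.8 GPa, ρ = 8820 kg/m³
  candidate V: E = 112.1 GPa, ρ = 4517 kg/m³
  candidate L: E = 12.50 GPa, ρ = 732.0 kg/m³
  candidate A: E = 209.6 GPa, ρ = 7830 kg/m³
  candidate Z: E = 71.64 GPa, ρ = 2790 kg/m³
  candidate L: M = 3.17×10⁻³
  candidate Z: M = 1.49×10⁻³
  candidate V: M = 1.07×10⁻³
  candidate A: M = 0.759×10⁻³
  candidate C: M = 0.549×10⁻³
Candidate L has the largest M.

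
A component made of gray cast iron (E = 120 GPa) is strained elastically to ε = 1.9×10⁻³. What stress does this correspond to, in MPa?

σ = E·ε = 120000 MPa × 1.9×10⁻³ = 228 MPa.

228 MPa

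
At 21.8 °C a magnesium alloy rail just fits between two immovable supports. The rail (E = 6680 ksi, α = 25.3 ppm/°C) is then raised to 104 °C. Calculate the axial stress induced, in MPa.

95.8 MPa

E = 6680 ksi = 46.06 GPa.
ΔT = 82.20 K. Constrained thermal stress σ = E·α·ΔT = 46.06×10³ MPa × 25.3×10⁻⁶ × 82.20 = 95.8 MPa (compressive).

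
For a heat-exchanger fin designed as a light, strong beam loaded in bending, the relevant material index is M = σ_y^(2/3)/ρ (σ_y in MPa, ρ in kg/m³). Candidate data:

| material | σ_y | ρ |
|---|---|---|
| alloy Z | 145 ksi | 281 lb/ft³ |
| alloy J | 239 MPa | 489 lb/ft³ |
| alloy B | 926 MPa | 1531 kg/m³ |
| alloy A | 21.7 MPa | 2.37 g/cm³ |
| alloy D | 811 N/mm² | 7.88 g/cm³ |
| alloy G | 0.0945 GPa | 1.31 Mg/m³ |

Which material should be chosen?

Putting every candidate on a common basis:
  alloy Z: σ_y = 999.7 MPa, ρ = 4501 kg/m³
  alloy J: σ_y = 239.0 MPa, ρ = 7833 kg/m³
  alloy B: σ_y = 926.0 MPa, ρ = 1531 kg/m³
  alloy A: σ_y = 21.70 MPa, ρ = 2370 kg/m³
  alloy D: σ_y = 811.0 MPa, ρ = 7880 kg/m³
  alloy G: σ_y = 94.50 MPa, ρ = 1310 kg/m³
  alloy B: M = 62.1×10⁻³
  alloy Z: M = 22.2×10⁻³
  alloy G: M = 15.8×10⁻³
  alloy D: M = 11.0×10⁻³
  alloy J: M = 4.92×10⁻³
  alloy A: M = 3.28×10⁻³
Alloy B has the largest M.

alloy B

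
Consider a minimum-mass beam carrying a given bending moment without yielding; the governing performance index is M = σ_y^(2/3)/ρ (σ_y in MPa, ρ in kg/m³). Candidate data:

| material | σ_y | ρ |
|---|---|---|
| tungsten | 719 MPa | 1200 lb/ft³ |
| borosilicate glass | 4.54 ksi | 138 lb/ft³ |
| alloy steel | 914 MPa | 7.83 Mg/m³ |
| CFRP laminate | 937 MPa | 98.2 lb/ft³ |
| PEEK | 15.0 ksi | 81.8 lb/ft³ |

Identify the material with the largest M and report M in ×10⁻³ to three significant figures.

CFRP laminate, M = 60.9×10⁻³

After converting to SI:
  tungsten: σ_y = 719.0 MPa, ρ = 19220 kg/m³
  borosilicate glass: σ_y = 31.30 MPa, ρ = 2211 kg/m³
  alloy steel: σ_y = 914.0 MPa, ρ = 7830 kg/m³
  CFRP laminate: σ_y = 937.0 MPa, ρ = 1573 kg/m³
  PEEK: σ_y = 103.4 MPa, ρ = 1310 kg/m³
  CFRP laminate: M = 60.9×10⁻³
  PEEK: M = 16.8×10⁻³
  alloy steel: M = 12.0×10⁻³
  borosilicate glass: M = 4.49×10⁻³
  tungsten: M = 4.18×10⁻³
CFRP laminate ranks first.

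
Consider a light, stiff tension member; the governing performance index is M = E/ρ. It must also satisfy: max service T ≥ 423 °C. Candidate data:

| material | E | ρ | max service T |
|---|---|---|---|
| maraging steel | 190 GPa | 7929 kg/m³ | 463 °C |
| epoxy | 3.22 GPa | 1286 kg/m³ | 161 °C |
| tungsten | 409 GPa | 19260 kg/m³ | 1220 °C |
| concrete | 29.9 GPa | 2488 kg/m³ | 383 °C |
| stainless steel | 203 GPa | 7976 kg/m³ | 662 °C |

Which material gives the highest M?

Screen on constraints: max service T ≥ 423 °C. Survivors: maraging steel, tungsten, stainless steel.
Computing M directly (units already consistent):
  stainless steel: M = 25.5 MN·m/kg
  maraging steel: M = 24.0 MN·m/kg
  tungsten: M = 21.2 MN·m/kg
Highest index: stainless steel.

stainless steel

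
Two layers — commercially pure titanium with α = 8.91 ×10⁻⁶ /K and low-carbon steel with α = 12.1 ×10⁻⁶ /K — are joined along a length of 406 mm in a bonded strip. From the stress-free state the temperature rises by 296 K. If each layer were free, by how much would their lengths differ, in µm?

Δα = |8.91 − 12.1|×10⁻⁶/K = 3.19×10⁻⁶/K.
ΔL_mismatch = Δα·L·ΔT = 3.19×10⁻⁶ × 406.0 mm × 296.0 K = 383 µm.

383 µm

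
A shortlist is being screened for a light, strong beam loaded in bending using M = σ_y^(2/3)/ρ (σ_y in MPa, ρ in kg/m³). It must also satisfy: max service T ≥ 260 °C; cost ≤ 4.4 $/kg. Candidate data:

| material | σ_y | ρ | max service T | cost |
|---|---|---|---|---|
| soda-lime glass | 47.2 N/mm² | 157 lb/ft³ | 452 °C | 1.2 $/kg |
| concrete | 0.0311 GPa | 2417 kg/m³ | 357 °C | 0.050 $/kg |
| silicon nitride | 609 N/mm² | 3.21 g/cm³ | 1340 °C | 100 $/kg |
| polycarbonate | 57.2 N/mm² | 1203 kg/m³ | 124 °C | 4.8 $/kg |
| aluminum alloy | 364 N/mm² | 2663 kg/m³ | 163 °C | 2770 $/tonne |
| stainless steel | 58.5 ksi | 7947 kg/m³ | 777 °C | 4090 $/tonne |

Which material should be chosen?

stainless steel

Screen on constraints: max service T ≥ 260 °C; cost ≤ 4.4 $/kg. Survivors: soda-lime glass, concrete, stainless steel.
After converting to SI:
  soda-lime glass: σ_y = 47.20 MPa, ρ = 2515 kg/m³
  concrete: σ_y = 31.10 MPa, ρ = 2417 kg/m³
  stainless steel: σ_y = 403.3 MPa, ρ = 7947 kg/m³
  stainless steel: M = 6.87×10⁻³
  soda-lime glass: M = 5.19×10⁻³
  concrete: M = 4.09×10⁻³
The maximum is for stainless steel.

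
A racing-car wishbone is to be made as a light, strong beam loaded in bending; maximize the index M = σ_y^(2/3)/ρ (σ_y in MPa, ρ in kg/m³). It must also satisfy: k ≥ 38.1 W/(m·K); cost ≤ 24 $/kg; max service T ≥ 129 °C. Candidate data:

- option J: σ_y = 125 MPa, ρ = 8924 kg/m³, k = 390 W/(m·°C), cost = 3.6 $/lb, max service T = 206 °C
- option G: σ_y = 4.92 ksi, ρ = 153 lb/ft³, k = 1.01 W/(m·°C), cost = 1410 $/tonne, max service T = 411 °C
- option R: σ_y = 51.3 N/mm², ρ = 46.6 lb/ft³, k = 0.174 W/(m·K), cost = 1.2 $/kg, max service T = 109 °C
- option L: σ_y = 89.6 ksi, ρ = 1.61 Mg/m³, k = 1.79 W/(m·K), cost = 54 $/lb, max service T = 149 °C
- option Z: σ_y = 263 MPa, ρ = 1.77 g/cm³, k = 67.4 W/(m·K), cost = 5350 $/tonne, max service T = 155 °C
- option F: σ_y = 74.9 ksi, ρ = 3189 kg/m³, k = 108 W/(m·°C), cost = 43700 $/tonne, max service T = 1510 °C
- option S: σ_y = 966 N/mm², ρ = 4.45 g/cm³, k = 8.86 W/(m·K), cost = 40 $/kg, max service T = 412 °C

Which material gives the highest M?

option Z

Screen on constraints: k ≥ 38.1 W/(m·K); cost ≤ 24 $/kg; max service T ≥ 129 °C. Survivors: option J, option Z.
In SI units:
  option J: σ_y = 125.0 MPa, ρ = 8924 kg/m³
  option Z: σ_y = 263.0 MPa, ρ = 1770 kg/m³
  option Z: M = 23.2×10⁻³
  option J: M = 2.80×10⁻³
The maximum is for option Z.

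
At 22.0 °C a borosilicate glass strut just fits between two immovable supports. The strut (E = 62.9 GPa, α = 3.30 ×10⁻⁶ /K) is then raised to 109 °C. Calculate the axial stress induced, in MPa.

ΔT = 87.00 K. Constrained thermal stress σ = E·α·ΔT = 62.90×10³ MPa × 3.30×10⁻⁶ × 87.00 = 18.1 MPa (compressive).

18.1 MPa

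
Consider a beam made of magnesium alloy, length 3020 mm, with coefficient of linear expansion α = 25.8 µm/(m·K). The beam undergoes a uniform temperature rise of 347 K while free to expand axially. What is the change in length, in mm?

27.0 mm

ΔL = α·L₀·ΔT = 25.8×10⁻⁶ × 3020 mm × 347.0 K = 27.0 mm.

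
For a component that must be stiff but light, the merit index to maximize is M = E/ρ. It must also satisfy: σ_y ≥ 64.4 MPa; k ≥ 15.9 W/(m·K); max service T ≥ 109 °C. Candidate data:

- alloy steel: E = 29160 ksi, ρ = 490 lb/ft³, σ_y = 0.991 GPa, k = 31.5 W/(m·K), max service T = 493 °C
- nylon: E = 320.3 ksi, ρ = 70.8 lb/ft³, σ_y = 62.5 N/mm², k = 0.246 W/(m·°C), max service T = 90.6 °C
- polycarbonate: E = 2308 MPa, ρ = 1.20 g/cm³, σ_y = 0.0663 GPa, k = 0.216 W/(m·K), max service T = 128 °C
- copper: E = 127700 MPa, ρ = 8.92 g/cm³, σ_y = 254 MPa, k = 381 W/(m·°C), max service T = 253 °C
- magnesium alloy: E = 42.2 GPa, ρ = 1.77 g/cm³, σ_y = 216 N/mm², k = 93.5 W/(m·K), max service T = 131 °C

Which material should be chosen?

Screen on constraints: σ_y ≥ 64.4 MPa; k ≥ 15.9 W/(m·K); max service T ≥ 109 °C. Survivors: alloy steel, copper, magnesium alloy.
Normalizing units and computing the index:
  alloy steel: E = 201.1 GPa, ρ = 7849 kg/m³
  copper: E = 127.7 GPa, ρ = 8920 kg/m³
  magnesium alloy: E = 42.20 GPa, ρ = 1770 kg/m³
  alloy steel: M = 25.6 MN·m/kg
  magnesium alloy: M = 23.8 MN·m/kg
  copper: M = 14.3 MN·m/kg
The maximum is for alloy steel.

alloy steel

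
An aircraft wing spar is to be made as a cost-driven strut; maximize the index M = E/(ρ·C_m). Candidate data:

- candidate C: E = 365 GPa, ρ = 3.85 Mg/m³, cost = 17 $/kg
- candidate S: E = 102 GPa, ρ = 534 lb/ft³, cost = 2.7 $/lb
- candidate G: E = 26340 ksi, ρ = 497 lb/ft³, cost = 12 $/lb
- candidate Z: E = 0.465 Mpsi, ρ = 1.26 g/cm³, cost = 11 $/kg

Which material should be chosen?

After converting to SI:
  candidate C: E = 365.0 GPa, ρ = 3850 kg/m³, cost = 17.00 $/kg
  candidate S: E = 102.0 GPa, ρ = 8554 kg/m³, cost = 5.952 $/kg
  candidate G: E = 181.6 GPa, ρ = 7961 kg/m³, cost = 26.46 $/kg
  candidate Z: E = 3.206 GPa, ρ = 1260 kg/m³, cost = 11.00 $/kg
  candidate C: M = 5.58 MN·m per $
  candidate S: M = 2.00 MN·m per $
  candidate G: M = 0.862 MN·m per $
  candidate Z: M = 0.231 MN·m per $
Candidate C has the largest M.

candidate C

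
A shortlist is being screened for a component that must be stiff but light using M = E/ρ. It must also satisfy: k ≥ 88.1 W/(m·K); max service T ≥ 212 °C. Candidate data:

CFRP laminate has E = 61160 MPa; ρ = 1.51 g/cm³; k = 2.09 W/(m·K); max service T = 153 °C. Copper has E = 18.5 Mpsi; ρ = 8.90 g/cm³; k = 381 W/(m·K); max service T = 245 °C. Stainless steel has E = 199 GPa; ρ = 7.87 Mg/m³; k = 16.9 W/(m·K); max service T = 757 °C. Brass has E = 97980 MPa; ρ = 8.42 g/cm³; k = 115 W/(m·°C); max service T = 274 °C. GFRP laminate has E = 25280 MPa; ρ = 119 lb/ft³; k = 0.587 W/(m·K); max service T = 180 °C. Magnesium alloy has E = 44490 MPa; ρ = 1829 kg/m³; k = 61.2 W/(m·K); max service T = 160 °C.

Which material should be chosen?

Screen on constraints: k ≥ 88.1 W/(m·K); max service T ≥ 212 °C. Survivors: copper, brass.
Putting every candidate on a common basis:
  copper: E = 127.6 GPa, ρ = 8900 kg/m³
  brass: E = 97.98 GPa, ρ = 8420 kg/m³
  copper: M = 14.3 MN·m/kg
  brass: M = 11.6 MN·m/kg
Highest index: copper.

copper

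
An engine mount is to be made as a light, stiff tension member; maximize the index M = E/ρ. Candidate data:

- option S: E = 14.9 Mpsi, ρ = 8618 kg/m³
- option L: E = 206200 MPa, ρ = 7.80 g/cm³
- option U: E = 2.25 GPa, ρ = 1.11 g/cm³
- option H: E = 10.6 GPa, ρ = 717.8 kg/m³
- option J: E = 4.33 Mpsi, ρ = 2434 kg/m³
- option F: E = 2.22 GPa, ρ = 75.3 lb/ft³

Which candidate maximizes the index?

option L

Normalizing units and computing the index:
  option S: E = 102.7 GPa, ρ = 8618 kg/m³
  option L: E = 206.2 GPa, ρ = 7800 kg/m³
  option U: E = 2.250 GPa, ρ = 1110 kg/m³
  option H: E = 10.60 GPa, ρ = 717.8 kg/m³
  option J: E = 29.85 GPa, ρ = 2434 kg/m³
  option F: E = 2.220 GPa, ρ = 1206 kg/m³
  option L: M = 26.4 MN·m/kg
  option H: M = 14.8 MN·m/kg
  option J: M = 12.3 MN·m/kg
  option S: M = 11.9 MN·m/kg
  option U: M = 2.03 MN·m/kg
  option F: M = 1.84 MN·m/kg
Highest index: option L.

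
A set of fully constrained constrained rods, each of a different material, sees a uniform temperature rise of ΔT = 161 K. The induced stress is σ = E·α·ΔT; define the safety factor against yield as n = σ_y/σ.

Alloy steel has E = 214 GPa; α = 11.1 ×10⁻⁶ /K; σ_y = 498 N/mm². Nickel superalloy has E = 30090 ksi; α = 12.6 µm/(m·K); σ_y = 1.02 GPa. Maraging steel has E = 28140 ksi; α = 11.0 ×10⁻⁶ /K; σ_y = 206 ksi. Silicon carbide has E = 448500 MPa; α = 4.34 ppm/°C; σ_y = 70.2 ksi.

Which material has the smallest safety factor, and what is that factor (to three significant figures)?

Converting E to GPa, α to ×10⁻⁶/K, σ_y to MPa, then σ and n for each:
  alloy steel: E = 214.0, α = 11.1, σ_y = 498.0 → σ = 382 MPa, n = 1.30
  nickel superalloy: E = 207.5, α = 12.6, σ_y = 1020 → σ = 421 MPa, n = 2.42
  maraging steel: E = 194.0, α = 11.0, σ_y = 1420 → σ = 344 MPa, n = 4.13
  silicon carbide: E = 448.5, α = 4.34, σ_y = 484.0 → σ = 313 MPa, n = 1.54
Smallest n: alloy steel with n = 1.30.

alloy steel, n = 1.30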